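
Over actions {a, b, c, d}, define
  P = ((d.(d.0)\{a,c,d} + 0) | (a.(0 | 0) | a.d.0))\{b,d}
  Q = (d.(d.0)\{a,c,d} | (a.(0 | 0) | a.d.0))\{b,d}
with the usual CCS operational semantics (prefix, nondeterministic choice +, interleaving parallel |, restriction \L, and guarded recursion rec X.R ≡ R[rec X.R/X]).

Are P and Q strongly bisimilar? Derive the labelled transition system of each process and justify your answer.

YES

LTS(P): 4 reachable states
  p0 = ((d.(d.0)\{a,c,d} + 0) | (a.(0 | 0) | a.d.0))\{b,d} | =a=> p1, =a=> p2
  p1 = ((d.(d.0)\{a,c,d} + 0) | (0 | 0 | a.d.0))\{b,d} | =a=> p3
  p2 = ((d.(d.0)\{a,c,d} + 0) | (a.(0 | 0) | d.0))\{b,d} | =a=> p3
  p3 = ((d.(d.0)\{a,c,d} + 0) | (0 | 0 | d.0))\{b,d} | ∅
LTS(Q): 4 reachable states
  q0 = (d.(d.0)\{a,c,d} | (a.(0 | 0) | a.d.0))\{b,d} | =a=> q1, =a=> q2
  q1 = (d.(d.0)\{a,c,d} | (0 | 0 | a.d.0))\{b,d} | =a=> q3
  q2 = (d.(d.0)\{a,c,d} | (a.(0 | 0) | d.0))\{b,d} | =a=> q3
  q3 = (d.(d.0)\{a,c,d} | (0 | 0 | d.0))\{b,d} | ∅
Bisimilarity quotient blocks:
  B0 = {p0, q0}
  B1 = {p1, p2, q1, q2}
  B2 = {p3, q3}
p0 ∈ B0, q0 ∈ B0 → same block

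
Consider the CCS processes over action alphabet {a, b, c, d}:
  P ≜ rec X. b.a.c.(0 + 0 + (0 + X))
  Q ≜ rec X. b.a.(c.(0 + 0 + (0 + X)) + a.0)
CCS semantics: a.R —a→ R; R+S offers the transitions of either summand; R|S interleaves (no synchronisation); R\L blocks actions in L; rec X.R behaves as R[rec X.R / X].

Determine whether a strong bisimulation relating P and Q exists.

P ≁ Q

P's transition system — 4 states:
  m0 = rec X. b.a.c.(0 + 0 + (0 + X)) → ··b··> m1
  m1 = a.c.(0 + 0 + (0 + (rec X. b.a.c.(0 + 0 + (0 + X))))) → ··a··> m2
  m2 = c.(0 + 0 + (0 + (rec X. b.a.c.(0 + 0 + (0 + X))))) → ··c··> m3
  m3 = 0 + 0 + (0 + (rec X. b.a.c.(0 + 0 + (0 + X)))) → ··b··> m1
Q's transition system — 5 states:
  n0 = rec X. b.a.(c.(0 + 0 + (0 + X)) + a.0) → ··b··> n1
  n1 = a.(c.(0 + 0 + (0 + (rec X. b.a.(c.(0 + 0 + (0 + X)) + a.0)))) + a.0) → ··a··> n2
  n2 = c.(0 + 0 + (0 + (rec X. b.a.(c.(0 + 0 + (0 + X)) + a.0)))) + a.0 → ··a··> n3, ··c··> n4
  n3 = 0 → ·
  n4 = 0 + 0 + (0 + (rec X. b.a.(c.(0 + 0 + (0 + X)) + a.0))) → ··b··> n1
Partition-refinement fixed point:
  B0 = {m0, m3}
  B1 = {m1}
  B2 = {m2}
  B3 = {n0, n4}
  B4 = {n1}
  B5 = {n2}
  B6 = {n3}
m0 ∈ B0, n0 ∈ B3 → different blocks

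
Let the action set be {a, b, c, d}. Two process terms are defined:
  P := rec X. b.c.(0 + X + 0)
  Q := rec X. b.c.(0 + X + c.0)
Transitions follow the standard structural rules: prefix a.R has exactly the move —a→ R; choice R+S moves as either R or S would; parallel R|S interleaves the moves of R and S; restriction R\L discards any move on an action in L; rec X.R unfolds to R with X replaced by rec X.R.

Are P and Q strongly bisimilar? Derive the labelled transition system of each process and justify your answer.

P's transition system — 3 states:
  p0 = rec X. b.c.(0 + X + 0) → ··b··> p1
  p1 = c.(0 + (rec X. b.c.(0 + X + 0)) + 0) → ··c··> p2
  p2 = 0 + (rec X. b.c.(0 + X + 0)) + 0 → ··b··> p1
Q's transition system — 4 states:
  q0 = rec X. b.c.(0 + X + c.0) → ··b··> q1
  q1 = c.(0 + (rec X. b.c.(0 + X + c.0)) + c.0) → ··c··> q2
  q2 = 0 + (rec X. b.c.(0 + X + c.0)) + c.0 → ··b··> q1, ··c··> q3
  q3 = 0 → ∅
Bisimilarity quotient blocks:
  B0 = {p0, p2}
  B1 = {p1}
  B2 = {q0}
  B3 = {q1}
  B4 = {q2}
  B5 = {q3}
p0 ∈ B0, q0 ∈ B2 → different blocks

not bisimilar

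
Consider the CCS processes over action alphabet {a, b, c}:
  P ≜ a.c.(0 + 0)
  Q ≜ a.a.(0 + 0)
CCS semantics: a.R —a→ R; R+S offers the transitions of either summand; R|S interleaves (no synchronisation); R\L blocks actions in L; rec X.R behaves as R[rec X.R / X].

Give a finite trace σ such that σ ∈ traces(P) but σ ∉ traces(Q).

ac

Reachable graph of P (3 states):
  p0 = a.c.(0 + 0) ⊢ -a-> p1
  p1 = c.(0 + 0) ⊢ -c-> p2
  p2 = 0 + 0 ⊢ ∅
Reachable graph of Q (3 states):
  q0 = a.a.(0 + 0) ⊢ -a-> q1
  q1 = a.(0 + 0) ⊢ -a-> q2
  q2 = 0 + 0 ⊢ ∅
Trace ⟨ac⟩ through P, begin at {p0}:
  after a @ step 1: {p1}
  after c @ step 2: {p2}
  — P admits the full trace.
Trace ⟨ac⟩ through Q, begin at {q0}:
  after a @ step 1: {q1}
  after c @ step 2: ∅  — Q cannot continue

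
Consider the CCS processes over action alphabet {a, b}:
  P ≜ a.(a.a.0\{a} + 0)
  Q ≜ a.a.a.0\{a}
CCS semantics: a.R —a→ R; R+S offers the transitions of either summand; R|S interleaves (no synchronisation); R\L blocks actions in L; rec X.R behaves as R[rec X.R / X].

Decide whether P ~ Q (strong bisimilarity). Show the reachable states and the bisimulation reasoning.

LTS(P): 4 reachable states
  m0 = a.(a.a.0\{a} + 0) ⊢ —a→ m1
  m1 = a.a.0\{a} + 0 ⊢ —a→ m2
  m2 = a.0\{a} ⊢ —a→ m3
  m3 = 0\{a} ⊢ ∅
LTS(Q): 4 reachable states
  n0 = a.a.a.0\{a} ⊢ —a→ n1
  n1 = a.a.0\{a} ⊢ —a→ n2
  n2 = a.0\{a} ⊢ —a→ n3
  n3 = 0\{a} ⊢ ∅
Bisimilarity quotient blocks:
  B0 = {m0, n0}
  B1 = {m1, n1}
  B2 = {m2, n2}
  B3 = {m3, n3}
m0 ∈ B0, n0 ∈ B0 → same block

YES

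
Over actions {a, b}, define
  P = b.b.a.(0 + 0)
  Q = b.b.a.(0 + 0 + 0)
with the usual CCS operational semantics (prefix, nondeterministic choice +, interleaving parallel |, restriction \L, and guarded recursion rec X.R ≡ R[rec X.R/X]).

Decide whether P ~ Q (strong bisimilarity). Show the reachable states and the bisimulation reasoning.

P's transition system — 4 states:
  u0 = b.b.a.(0 + 0) → —b→ u1
  u1 = b.a.(0 + 0) → —b→ u2
  u2 = a.(0 + 0) → —a→ u3
  u3 = 0 + 0 → (no moves)
Q's transition system — 4 states:
  v0 = b.b.a.(0 + 0 + 0) → —b→ v1
  v1 = b.a.(0 + 0 + 0) → —b→ v2
  v2 = a.(0 + 0 + 0) → —a→ v3
  v3 = 0 + 0 + 0 → (no moves)
Partition-refinement fixed point:
  B0 = {u0, v0}
  B1 = {u1, v1}
  B2 = {u2, v2}
  B3 = {u3, v3}
u0 ∈ B0, v0 ∈ B0 → same block

P ~ Q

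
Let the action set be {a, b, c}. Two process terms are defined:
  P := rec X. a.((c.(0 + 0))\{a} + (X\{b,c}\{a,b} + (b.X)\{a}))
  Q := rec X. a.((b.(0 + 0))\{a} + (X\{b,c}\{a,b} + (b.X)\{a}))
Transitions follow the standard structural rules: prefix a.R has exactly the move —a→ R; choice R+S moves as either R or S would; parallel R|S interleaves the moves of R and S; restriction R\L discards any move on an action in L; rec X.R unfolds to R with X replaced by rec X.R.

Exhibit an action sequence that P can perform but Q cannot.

LTS(P): 4 reachable states
  m0 = rec X. a.((c.(0 + 0))\{a} + (X\{b,c}\{a,b} + (b.X)\{a})) → -a-> m1
  m1 = (c.(0 + 0))\{a} + ((rec X. a.((c.(0 + 0))\{a} + (X\{b,c}\{a,b} + (b.X)\{a})))\{b,c}\{a,b} + (b.(rec X. a.((c.(0 + 0))\{a} + (X\{b,c}\{a,b} + (b.X)\{a}))))\{a}) → -b-> m2, -c-> m3
  m2 = (rec X. a.((c.(0 + 0))\{a} + (X\{b,c}\{a,b} + (b.X)\{a})))\{a} → ∅
  m3 = (0 + 0)\{a} → ∅
LTS(Q): 4 reachable states
  n0 = rec X. a.((b.(0 + 0))\{a} + (X\{b,c}\{a,b} + (b.X)\{a})) → -a-> n1
  n1 = (b.(0 + 0))\{a} + ((rec X. a.((b.(0 + 0))\{a} + (X\{b,c}\{a,b} + (b.X)\{a})))\{b,c}\{a,b} + (b.(rec X. a.((b.(0 + 0))\{a} + (X\{b,c}\{a,b} + (b.X)\{a}))))\{a}) → -b-> n2, -b-> n3
  n2 = (0 + 0)\{a} → ∅
  n3 = (rec X. a.((b.(0 + 0))\{a} + (X\{b,c}\{a,b} + (b.X)\{a})))\{a} → ∅
Executing ac from P (initial set {m0}):
  step 1 (a): {m1}
  step 2 (c): {m3}
  — P admits the full trace.
Executing ac from Q (initial set {n0}):
  step 1 (a): {n1}
  step 2 (c): ∅ (Q stuck)

ac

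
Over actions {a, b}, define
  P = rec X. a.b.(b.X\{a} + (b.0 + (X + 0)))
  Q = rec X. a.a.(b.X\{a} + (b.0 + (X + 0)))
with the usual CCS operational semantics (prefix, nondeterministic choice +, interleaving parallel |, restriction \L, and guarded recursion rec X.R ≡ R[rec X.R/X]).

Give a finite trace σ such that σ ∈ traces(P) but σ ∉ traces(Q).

LTS(P): 5 reachable states
  m0 = rec X. a.b.(b.X\{a} + (b.0 + (X + 0))) :: ··a··> m1
  m1 = b.(b.(rec X. a.b.(b.X\{a} + (b.0 + (X + 0))))\{a} + (b.0 + ((rec X. a.b.(b.X\{a} + (b.0 + (X + 0)))) + 0))) :: ··b··> m2
  m2 = b.(rec X. a.b.(b.X\{a} + (b.0 + (X + 0))))\{a} + (b.0 + ((rec X. a.b.(b.X\{a} + (b.0 + (X + 0)))) + 0)) :: ··a··> m1, ··b··> m3, ··b··> m4
  m3 = (rec X. a.b.(b.X\{a} + (b.0 + (X + 0))))\{a} :: (no moves)
  m4 = 0 :: (no moves)
LTS(Q): 5 reachable states
  n0 = rec X. a.a.(b.X\{a} + (b.0 + (X + 0))) :: ··a··> n1
  n1 = a.(b.(rec X. a.a.(b.X\{a} + (b.0 + (X + 0))))\{a} + (b.0 + ((rec X. a.a.(b.X\{a} + (b.0 + (X + 0)))) + 0))) :: ··a··> n2
  n2 = b.(rec X. a.a.(b.X\{a} + (b.0 + (X + 0))))\{a} + (b.0 + ((rec X. a.a.(b.X\{a} + (b.0 + (X + 0)))) + 0)) :: ··a··> n1, ··b··> n3, ··b··> n4
  n3 = (rec X. a.a.(b.X\{a} + (b.0 + (X + 0))))\{a} :: (no moves)
  n4 = 0 :: (no moves)
Executing ab from P (initial set {m0}):
  step 1 (a): {m1}
  step 2 (b): {m2}
  ✓ P
Executing ab from Q (initial set {n0}):
  step 1 (a): {n1}
  step 2 (b): ∅  — Q cannot continue

ab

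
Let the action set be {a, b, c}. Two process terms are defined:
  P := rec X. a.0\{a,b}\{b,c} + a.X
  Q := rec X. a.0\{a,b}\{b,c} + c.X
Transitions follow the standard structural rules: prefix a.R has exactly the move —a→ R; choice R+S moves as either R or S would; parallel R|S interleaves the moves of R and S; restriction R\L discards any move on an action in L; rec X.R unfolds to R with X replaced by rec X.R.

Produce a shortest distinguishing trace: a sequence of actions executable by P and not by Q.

P's transition system — 2 states:
  p0 = rec X. a.0\{a,b}\{b,c} + a.X :: ··a··> p0, ··a··> p1
  p1 = 0\{a,b}\{b,c} :: ∅
Q's transition system — 2 states:
  q0 = rec X. a.0\{a,b}\{b,c} + c.X :: ··a··> q1, ··c··> q0
  q1 = 0\{a,b}\{b,c} :: ∅
Run σ = ⟨aa⟩ on P: start {p0}
  [1] a ⇒ {p0, p1}
  [2] a ⇒ {p0, p1}
  — P admits the full trace.
Run σ = ⟨aa⟩ on Q: start {q0}
  [1] a ⇒ {q1}
  [2] a ⇒ ∅  — Q cannot continue

aa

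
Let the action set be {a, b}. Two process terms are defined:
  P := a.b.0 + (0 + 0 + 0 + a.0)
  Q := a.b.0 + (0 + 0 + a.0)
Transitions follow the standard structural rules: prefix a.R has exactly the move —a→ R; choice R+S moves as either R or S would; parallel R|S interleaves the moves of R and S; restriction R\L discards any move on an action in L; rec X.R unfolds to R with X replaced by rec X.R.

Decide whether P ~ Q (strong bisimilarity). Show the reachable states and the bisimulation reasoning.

LTS(P): 3 reachable states
  s0 = a.b.0 + (0 + 0 + 0 + a.0) → =a=> s1, =a=> s2
  s1 = 0 → (no moves)
  s2 = b.0 → =b=> s1
LTS(Q): 3 reachable states
  t0 = a.b.0 + (0 + 0 + a.0) → =a=> t1, =a=> t2
  t1 = 0 → (no moves)
  t2 = b.0 → =b=> t1
Partition-refinement fixed point:
  B0 = {s0, t0}
  B1 = {s2, t2}
  B2 = {s1, t1}
s0 ∈ B0, t0 ∈ B0 → same block

YES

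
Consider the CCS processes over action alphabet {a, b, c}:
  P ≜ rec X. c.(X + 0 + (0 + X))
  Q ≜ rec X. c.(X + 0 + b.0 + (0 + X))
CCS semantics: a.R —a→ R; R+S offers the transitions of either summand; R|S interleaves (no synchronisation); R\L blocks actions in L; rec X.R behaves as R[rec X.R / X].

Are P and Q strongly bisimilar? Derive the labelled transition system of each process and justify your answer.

LTS(P): 2 reachable states
  u0 = rec X. c.(X + 0 + (0 + X)) :: --c--▸ u1
  u1 = (rec X. c.(X + 0 + (0 + X))) + 0 + (0 + (rec X. c.(X + 0 + (0 + X)))) :: --c--▸ u1
LTS(Q): 3 reachable states
  v0 = rec X. c.(X + 0 + b.0 + (0 + X)) :: --c--▸ v1
  v1 = (rec X. c.(X + 0 + b.0 + (0 + X))) + 0 + b.0 + (0 + (rec X. c.(X + 0 + b.0 + (0 + X)))) :: --b--▸ v2, --c--▸ v1
  v2 = 0 :: ·
Coarsest stable partition (strong bisimilarity classes):
  B0 = {u0, u1}
  B1 = {v0}
  B2 = {v1}
  B3 = {v2}
u0 ∈ B0, v0 ∈ B1 → different blocks

P ≁ Q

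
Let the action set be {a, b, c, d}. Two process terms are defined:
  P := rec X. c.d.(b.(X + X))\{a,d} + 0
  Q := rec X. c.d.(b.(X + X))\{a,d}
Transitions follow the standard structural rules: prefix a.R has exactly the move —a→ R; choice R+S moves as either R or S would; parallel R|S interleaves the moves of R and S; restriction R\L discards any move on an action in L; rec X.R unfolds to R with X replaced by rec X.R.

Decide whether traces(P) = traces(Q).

traces(P) = traces(Q)

Reachable graph of P (5 states):
  u0 = rec X. c.d.(b.(X + X))\{a,d} + 0 | -c-> u1
  u1 = d.(b.((rec X. c.d.(b.(X + X))\{a,d} + 0) + (rec X. c.d.(b.(X + X))\{a,d} + 0)))\{a,d} | -d-> u2
  u2 = (b.((rec X. c.d.(b.(X + X))\{a,d} + 0) + (rec X. c.d.(b.(X + X))\{a,d} + 0)))\{a,d} | -b-> u3
  u3 = ((rec X. c.d.(b.(X + X))\{a,d} + 0) + (rec X. c.d.(b.(X + X))\{a,d} + 0))\{a,d} | -c-> u4
  u4 = (d.(b.((rec X. c.d.(b.(X + X))\{a,d} + 0) + (rec X. c.d.(b.(X + X))\{a,d} + 0)))\{a,d})\{a,d} | ·
Reachable graph of Q (5 states):
  v0 = rec X. c.d.(b.(X + X))\{a,d} | -c-> v1
  v1 = d.(b.((rec X. c.d.(b.(X + X))\{a,d}) + (rec X. c.d.(b.(X + X))\{a,d})))\{a,d} | -d-> v2
  v2 = (b.((rec X. c.d.(b.(X + X))\{a,d}) + (rec X. c.d.(b.(X + X))\{a,d})))\{a,d} | -b-> v3
  v3 = ((rec X. c.d.(b.(X + X))\{a,d}) + (rec X. c.d.(b.(X + X))\{a,d}))\{a,d} | -c-> v4
  v4 = (d.(b.((rec X. c.d.(b.(X + X))\{a,d}) + (rec X. c.d.(b.(X + X))\{a,d})))\{a,d})\{a,d} | ·
Bisimilarity quotient blocks:
  B0 = {u0, v0}
  B1 = {u1, v1}
  B2 = {u2, v2}
  B3 = {u3, v3}
  B4 = {u4, v4}
u0 ∈ B0, v0 ∈ B0 → same block
Bisimilar ⇒ trace-equivalent.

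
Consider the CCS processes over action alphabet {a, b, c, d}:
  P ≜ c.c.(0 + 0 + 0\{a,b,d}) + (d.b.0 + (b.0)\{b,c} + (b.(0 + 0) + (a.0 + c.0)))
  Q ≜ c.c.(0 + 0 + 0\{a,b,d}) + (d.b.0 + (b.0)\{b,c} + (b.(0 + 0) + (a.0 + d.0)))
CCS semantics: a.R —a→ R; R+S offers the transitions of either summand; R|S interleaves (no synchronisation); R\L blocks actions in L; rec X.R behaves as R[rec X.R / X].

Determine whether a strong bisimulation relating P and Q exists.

NO

LTS(P): 6 reachable states
  m0 = c.c.(0 + 0 + 0\{a,b,d}) + (d.b.0 + (b.0)\{b,c} + (b.(0 + 0) + (a.0 + c.0))) :: ··a··> m1, ··b··> m2, ··c··> m1, ··c··> m3, ··d··> m4
  m1 = 0 :: (no moves)
  m2 = 0 + 0 :: (no moves)
  m3 = c.(0 + 0 + 0\{a,b,d}) :: ··c··> m5
  m4 = b.0 :: ··b··> m1
  m5 = 0 + 0 + 0\{a,b,d} :: (no moves)
LTS(Q): 6 reachable states
  n0 = c.c.(0 + 0 + 0\{a,b,d}) + (d.b.0 + (b.0)\{b,c} + (b.(0 + 0) + (a.0 + d.0))) :: ··a··> n1, ··b··> n2, ··c··> n3, ··d··> n1, ··d··> n4
  n1 = 0 :: (no moves)
  n2 = 0 + 0 :: (no moves)
  n3 = c.(0 + 0 + 0\{a,b,d}) :: ··c··> n5
  n4 = b.0 :: ··b··> n1
  n5 = 0 + 0 + 0\{a,b,d} :: (no moves)
Coarsest stable partition (strong bisimilarity classes):
  B0 = {m0}
  B1 = {m1, m2, m5, n1, n2, n5}
  B2 = {m3, n3}
  B3 = {m4, n4}
  B4 = {n0}
m0 ∈ B0, n0 ∈ B4 → different blocks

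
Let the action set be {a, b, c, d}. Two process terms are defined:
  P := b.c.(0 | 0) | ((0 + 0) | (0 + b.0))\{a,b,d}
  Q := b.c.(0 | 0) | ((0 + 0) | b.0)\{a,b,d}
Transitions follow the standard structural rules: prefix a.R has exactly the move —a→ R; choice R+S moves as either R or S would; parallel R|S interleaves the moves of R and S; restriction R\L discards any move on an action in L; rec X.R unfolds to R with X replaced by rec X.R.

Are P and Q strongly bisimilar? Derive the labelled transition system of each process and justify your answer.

bisimilar

Reachable graph of P (3 states):
  s0 = b.c.(0 | 0) | ((0 + 0) | (0 + b.0))\{a,b,d} → ··b··> s1
  s1 = c.(0 | 0) | ((0 + 0) | (0 + b.0))\{a,b,d} → ··c··> s2
  s2 = 0 | 0 | ((0 + 0) | (0 + b.0))\{a,b,d} → ∅
Reachable graph of Q (3 states):
  t0 = b.c.(0 | 0) | ((0 + 0) | b.0)\{a,b,d} → ··b··> t1
  t1 = c.(0 | 0) | ((0 + 0) | b.0)\{a,b,d} → ··c··> t2
  t2 = 0 | 0 | ((0 + 0) | b.0)\{a,b,d} → ∅
Bisimilarity quotient blocks:
  B0 = {s0, t0}
  B1 = {s1, t1}
  B2 = {s2, t2}
s0 ∈ B0, t0 ∈ B0 → same block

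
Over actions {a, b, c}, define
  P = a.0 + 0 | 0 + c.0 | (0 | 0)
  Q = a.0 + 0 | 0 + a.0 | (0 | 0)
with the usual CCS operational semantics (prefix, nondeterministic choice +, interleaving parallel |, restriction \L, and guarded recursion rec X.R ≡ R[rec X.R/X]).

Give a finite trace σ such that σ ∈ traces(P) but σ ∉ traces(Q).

c

LTS(P): 3 reachable states
  u0 = a.0 + 0 | 0 + c.0 | (0 | 0) ⊢ -a-> u1, -c-> u2
  u1 = 0 ⊢ ∅
  u2 = 0 | (0 | 0) ⊢ ∅
LTS(Q): 3 reachable states
  v0 = a.0 + 0 | 0 + a.0 | (0 | 0) ⊢ -a-> v1, -a-> v2
  v1 = 0 ⊢ ∅
  v2 = 0 | (0 | 0) ⊢ ∅
Run σ = ⟨c⟩ on P: start {u0}
  step 1 (c): {u2}
  ✓ P
Run σ = ⟨c⟩ on Q: start {v0}
  step 1 (c): ∅  — Q cannot continue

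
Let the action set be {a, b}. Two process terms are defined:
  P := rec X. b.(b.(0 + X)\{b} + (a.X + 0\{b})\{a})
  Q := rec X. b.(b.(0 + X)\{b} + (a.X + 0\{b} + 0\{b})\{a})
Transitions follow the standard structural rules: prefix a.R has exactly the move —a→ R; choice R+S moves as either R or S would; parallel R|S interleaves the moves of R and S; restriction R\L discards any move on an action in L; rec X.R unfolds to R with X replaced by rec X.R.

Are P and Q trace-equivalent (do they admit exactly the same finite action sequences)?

Reachable graph of P (3 states):
  m0 = rec X. b.(b.(0 + X)\{b} + (a.X + 0\{b})\{a}) ⊢ —b→ m1
  m1 = b.(0 + (rec X. b.(b.(0 + X)\{b} + (a.X + 0\{b})\{a})))\{b} + (a.(rec X. b.(b.(0 + X)\{b} + (a.X + 0\{b})\{a})) + 0\{b})\{a} ⊢ —b→ m2
  m2 = (0 + (rec X. b.(b.(0 + X)\{b} + (a.X + 0\{b})\{a})))\{b} ⊢ ∅
Reachable graph of Q (3 states):
  n0 = rec X. b.(b.(0 + X)\{b} + (a.X + 0\{b} + 0\{b})\{a}) ⊢ —b→ n1
  n1 = b.(0 + (rec X. b.(b.(0 + X)\{b} + (a.X + 0\{b} + 0\{b})\{a})))\{b} + (a.(rec X. b.(b.(0 + X)\{b} + (a.X + 0\{b} + 0\{b})\{a})) + 0\{b} + 0\{b})\{a} ⊢ —b→ n2
  n2 = (0 + (rec X. b.(b.(0 + X)\{b} + (a.X + 0\{b} + 0\{b})\{a})))\{b} ⊢ ∅
Bisimilarity quotient blocks:
  B0 = {m0, n0}
  B1 = {m1, n1}
  B2 = {m2, n2}
m0 ∈ B0, n0 ∈ B0 → same block
Bisimilar ⇒ trace-equivalent.

YES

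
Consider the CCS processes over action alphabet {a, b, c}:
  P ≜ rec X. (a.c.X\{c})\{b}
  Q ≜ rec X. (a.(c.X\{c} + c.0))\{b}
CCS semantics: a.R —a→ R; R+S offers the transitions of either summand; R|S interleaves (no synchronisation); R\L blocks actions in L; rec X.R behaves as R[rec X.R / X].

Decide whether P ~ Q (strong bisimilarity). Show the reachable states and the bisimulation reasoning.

LTS(P): 4 reachable states
  m0 = rec X. (a.c.X\{c})\{b} has moves --a--▸ m1
  m1 = (c.(rec X. (a.c.X\{c})\{b})\{c})\{b} has moves --c--▸ m2
  m2 = (rec X. (a.c.X\{c})\{b})\{c}\{b} has moves --a--▸ m3
  m3 = (c.(rec X. (a.c.X\{c})\{b})\{c})\{b}\{c}\{b} has moves ·
LTS(Q): 5 reachable states
  n0 = rec X. (a.(c.X\{c} + c.0))\{b} has moves --a--▸ n1
  n1 = (c.(rec X. (a.(c.X\{c} + c.0))\{b})\{c} + c.0)\{b} has moves --c--▸ n2, --c--▸ n3
  n2 = (rec X. (a.(c.X\{c} + c.0))\{b})\{c}\{b} has moves --a--▸ n4
  n3 = 0\{b} has moves ·
  n4 = (c.(rec X. (a.(c.X\{c} + c.0))\{b})\{c} + c.0)\{b}\{c}\{b} has moves ·
Coarsest stable partition (strong bisimilarity classes):
  B0 = {m0}
  B1 = {m1}
  B2 = {m2, n2}
  B3 = {m3, n3, n4}
  B4 = {n0}
  B5 = {n1}
m0 ∈ B0, n0 ∈ B4 → different blocks

P ≁ Q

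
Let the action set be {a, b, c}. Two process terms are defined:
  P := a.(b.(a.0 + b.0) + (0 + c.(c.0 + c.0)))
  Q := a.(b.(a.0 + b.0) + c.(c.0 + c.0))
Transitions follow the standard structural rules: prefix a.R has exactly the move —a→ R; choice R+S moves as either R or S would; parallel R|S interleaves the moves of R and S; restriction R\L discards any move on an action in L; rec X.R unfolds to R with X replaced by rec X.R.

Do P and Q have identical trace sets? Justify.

Reachable graph of P (5 states):
  m0 = a.(b.(a.0 + b.0) + (0 + c.(c.0 + c.0))) has moves —a→ m1
  m1 = b.(a.0 + b.0) + (0 + c.(c.0 + c.0)) has moves —b→ m2, —c→ m3
  m2 = a.0 + b.0 has moves —a→ m4, —b→ m4
  m3 = c.0 + c.0 has moves —c→ m4
  m4 = 0 has moves deadlocked
Reachable graph of Q (5 states):
  n0 = a.(b.(a.0 + b.0) + c.(c.0 + c.0)) has moves —a→ n1
  n1 = b.(a.0 + b.0) + c.(c.0 + c.0) has moves —b→ n2, —c→ n3
  n2 = a.0 + b.0 has moves —a→ n4, —b→ n4
  n3 = c.0 + c.0 has moves —c→ n4
  n4 = 0 has moves deadlocked
Coarsest stable partition (strong bisimilarity classes):
  B0 = {m0, n0}
  B1 = {m1, n1}
  B2 = {m3, n3}
  B3 = {m4, n4}
  B4 = {m2, n2}
m0 ∈ B0, n0 ∈ B0 → same block
Bisimilar ⇒ trace-equivalent.

traces(P) = traces(Q)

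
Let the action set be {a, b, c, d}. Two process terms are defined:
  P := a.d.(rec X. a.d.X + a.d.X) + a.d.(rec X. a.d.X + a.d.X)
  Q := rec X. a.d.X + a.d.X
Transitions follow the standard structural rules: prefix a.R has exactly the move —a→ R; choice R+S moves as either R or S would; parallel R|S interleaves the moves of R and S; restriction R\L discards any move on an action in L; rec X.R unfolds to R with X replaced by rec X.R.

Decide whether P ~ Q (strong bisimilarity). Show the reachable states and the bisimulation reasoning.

bisimilar

Reachable graph of P (3 states):
  s0 = a.d.(rec X. a.d.X + a.d.X) + a.d.(rec X. a.d.X + a.d.X) :: ··a··> s1
  s1 = d.(rec X. a.d.X + a.d.X) :: ··d··> s2
  s2 = rec X. a.d.X + a.d.X :: ··a··> s1
Reachable graph of Q (2 states):
  t0 = rec X. a.d.X + a.d.X :: ··a··> t1
  t1 = d.(rec X. a.d.X + a.d.X) :: ··d··> t0
Partition-refinement fixed point:
  B0 = {s0, s2, t0}
  B1 = {s1, t1}
s0 ∈ B0, t0 ∈ B0 → same block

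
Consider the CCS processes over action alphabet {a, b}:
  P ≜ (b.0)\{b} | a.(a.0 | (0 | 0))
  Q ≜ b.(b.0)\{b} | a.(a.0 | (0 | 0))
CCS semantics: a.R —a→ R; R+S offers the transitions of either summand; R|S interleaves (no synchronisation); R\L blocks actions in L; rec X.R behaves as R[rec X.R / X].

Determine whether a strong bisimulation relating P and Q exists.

not bisimilar

P's transition system — 3 states:
  s0 = (b.0)\{b} | a.(a.0 | (0 | 0)) → --a--▸ s1
  s1 = (b.0)\{b} | (a.0 | (0 | 0)) → --a--▸ s2
  s2 = (b.0)\{b} | (0 | (0 | 0)) → ·
Q's transition system — 6 states:
  t0 = b.(b.0)\{b} | a.(a.0 | (0 | 0)) → --a--▸ t1, --b--▸ t2
  t1 = b.(b.0)\{b} | (a.0 | (0 | 0)) → --a--▸ t3, --b--▸ t4
  t2 = (b.0)\{b} | a.(a.0 | (0 | 0)) → --a--▸ t4
  t3 = b.(b.0)\{b} | (0 | (0 | 0)) → --b--▸ t5
  t4 = (b.0)\{b} | (a.0 | (0 | 0)) → --a--▸ t5
  t5 = (b.0)\{b} | (0 | (0 | 0)) → ·
Bisimilarity quotient blocks:
  B0 = {s0, t2}
  B1 = {s1, t4}
  B2 = {s2, t5}
  B3 = {t0}
  B4 = {t1}
  B5 = {t3}
s0 ∈ B0, t0 ∈ B3 → different blocks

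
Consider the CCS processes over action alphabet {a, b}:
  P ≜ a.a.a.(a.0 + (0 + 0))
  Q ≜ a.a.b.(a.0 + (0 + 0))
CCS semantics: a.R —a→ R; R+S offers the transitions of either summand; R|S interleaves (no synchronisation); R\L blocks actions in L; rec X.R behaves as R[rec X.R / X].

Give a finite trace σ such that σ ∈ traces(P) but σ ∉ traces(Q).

LTS(P): 5 reachable states
  u0 = a.a.a.(a.0 + (0 + 0)) :: ··a··> u1
  u1 = a.a.(a.0 + (0 + 0)) :: ··a··> u2
  u2 = a.(a.0 + (0 + 0)) :: ··a··> u3
  u3 = a.0 + (0 + 0) :: ··a··> u4
  u4 = 0 :: stopped
LTS(Q): 5 reachable states
  v0 = a.a.b.(a.0 + (0 + 0)) :: ··a··> v1
  v1 = a.b.(a.0 + (0 + 0)) :: ··a··> v2
  v2 = b.(a.0 + (0 + 0)) :: ··b··> v3
  v3 = a.0 + (0 + 0) :: ··a··> v4
  v4 = 0 :: stopped
Run σ = ⟨aaa⟩ on P: start {u0}
  [1] a ⇒ {u1}
  [2] a ⇒ {u2}
  [3] a ⇒ {u3}
  P completes σ.
Run σ = ⟨aaa⟩ on Q: start {v0}
  [1] a ⇒ {v1}
  [2] a ⇒ {v2}
  [3] a ⇒ no successor for Q

aaa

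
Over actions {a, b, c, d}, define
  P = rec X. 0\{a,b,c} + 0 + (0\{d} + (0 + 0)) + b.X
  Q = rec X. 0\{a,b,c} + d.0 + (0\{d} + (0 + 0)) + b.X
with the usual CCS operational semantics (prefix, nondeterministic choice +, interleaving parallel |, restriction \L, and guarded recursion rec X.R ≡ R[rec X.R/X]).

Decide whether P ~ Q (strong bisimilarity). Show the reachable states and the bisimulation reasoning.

not bisimilar

LTS(P): 1 reachable states
  p0 = rec X. 0\{a,b,c} + 0 + (0\{d} + (0 + 0)) + b.X | ··b··> p0
LTS(Q): 2 reachable states
  q0 = rec X. 0\{a,b,c} + d.0 + (0\{d} + (0 + 0)) + b.X | ··b··> q0, ··d··> q1
  q1 = 0 | ∅
Coarsest stable partition (strong bisimilarity classes):
  B0 = {p0}
  B1 = {q0}
  B2 = {q1}
p0 ∈ B0, q0 ∈ B1 → different blocks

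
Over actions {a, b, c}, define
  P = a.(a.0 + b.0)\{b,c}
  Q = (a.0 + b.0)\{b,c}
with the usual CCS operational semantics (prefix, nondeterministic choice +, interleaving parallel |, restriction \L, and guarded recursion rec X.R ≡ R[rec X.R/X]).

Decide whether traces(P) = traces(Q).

Reachable graph of P (3 states):
  s0 = a.(a.0 + b.0)\{b,c} | --a--▸ s1
  s1 = (a.0 + b.0)\{b,c} | --a--▸ s2
  s2 = 0\{b,c} | (no moves)
Reachable graph of Q (2 states):
  t0 = (a.0 + b.0)\{b,c} | --a--▸ t1
  t1 = 0\{b,c} | (no moves)
Trace ⟨aa⟩ through P, begin at {s0}:
  after a @ step 1: {s1}
  after a @ step 2: {s2}
  — P admits the full trace.
Trace ⟨aa⟩ through Q, begin at {t0}:
  after a @ step 1: {t1}
  after a @ step 2: ∅  — Q cannot continue

NO — witness ⟨aa⟩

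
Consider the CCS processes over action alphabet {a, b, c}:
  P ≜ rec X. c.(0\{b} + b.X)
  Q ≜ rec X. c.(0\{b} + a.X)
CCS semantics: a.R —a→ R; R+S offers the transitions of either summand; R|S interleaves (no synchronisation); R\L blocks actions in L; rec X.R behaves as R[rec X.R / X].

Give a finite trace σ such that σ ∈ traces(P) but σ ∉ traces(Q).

Reachable graph of P (2 states):
  s0 = rec X. c.(0\{b} + b.X) → -c-> s1
  s1 = 0\{b} + b.(rec X. c.(0\{b} + b.X)) → -b-> s0
Reachable graph of Q (2 states):
  t0 = rec X. c.(0\{b} + a.X) → -c-> t1
  t1 = 0\{b} + a.(rec X. c.(0\{b} + a.X)) → -a-> t0
Trace ⟨cb⟩ through P, begin at {s0}:
  after c @ step 1: {s1}
  after b @ step 2: {s0}
  P completes σ.
Trace ⟨cb⟩ through Q, begin at {t0}:
  after c @ step 1: {t1}
  after b @ step 2: ∅  — Q cannot continue

cb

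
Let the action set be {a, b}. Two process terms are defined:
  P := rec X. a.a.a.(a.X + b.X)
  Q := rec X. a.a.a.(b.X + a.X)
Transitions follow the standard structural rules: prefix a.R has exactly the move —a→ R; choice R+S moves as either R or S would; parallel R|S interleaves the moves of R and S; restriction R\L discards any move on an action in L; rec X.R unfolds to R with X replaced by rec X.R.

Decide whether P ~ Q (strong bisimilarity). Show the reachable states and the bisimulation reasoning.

P's transition system — 4 states:
  u0 = rec X. a.a.a.(a.X + b.X) | =a=> u1
  u1 = a.a.(a.(rec X. a.a.a.(a.X + b.X)) + b.(rec X. a.a.a.(a.X + b.X))) | =a=> u2
  u2 = a.(a.(rec X. a.a.a.(a.X + b.X)) + b.(rec X. a.a.a.(a.X + b.X))) | =a=> u3
  u3 = a.(rec X. a.a.a.(a.X + b.X)) + b.(rec X. a.a.a.(a.X + b.X)) | =a=> u0, =b=> u0
Q's transition system — 4 states:
  v0 = rec X. a.a.a.(b.X + a.X) | =a=> v1
  v1 = a.a.(b.(rec X. a.a.a.(b.X + a.X)) + a.(rec X. a.a.a.(b.X + a.X))) | =a=> v2
  v2 = a.(b.(rec X. a.a.a.(b.X + a.X)) + a.(rec X. a.a.a.(b.X + a.X))) | =a=> v3
  v3 = b.(rec X. a.a.a.(b.X + a.X)) + a.(rec X. a.a.a.(b.X + a.X)) | =a=> v0, =b=> v0
Partition-refinement fixed point:
  B0 = {u0, v0}
  B1 = {u1, v1}
  B2 = {u2, v2}
  B3 = {u3, v3}
u0 ∈ B0, v0 ∈ B0 → same block

P ~ Q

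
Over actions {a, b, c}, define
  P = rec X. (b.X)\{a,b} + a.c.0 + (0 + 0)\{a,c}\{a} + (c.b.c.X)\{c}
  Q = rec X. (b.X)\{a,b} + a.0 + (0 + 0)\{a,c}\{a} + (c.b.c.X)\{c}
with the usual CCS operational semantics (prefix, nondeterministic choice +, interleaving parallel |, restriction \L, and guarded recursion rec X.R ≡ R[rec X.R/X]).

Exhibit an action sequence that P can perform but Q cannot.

P's transition system — 3 states:
  m0 = rec X. (b.X)\{a,b} + a.c.0 + (0 + 0)\{a,c}\{a} + (c.b.c.X)\{c} has moves -a-> m1
  m1 = c.0 has moves -c-> m2
  m2 = 0 has moves ·
Q's transition system — 2 states:
  n0 = rec X. (b.X)\{a,b} + a.0 + (0 + 0)\{a,c}\{a} + (c.b.c.X)\{c} has moves -a-> n1
  n1 = 0 has moves ·
Run σ = ⟨ac⟩ on P: start {m0}
  after a @ step 1: {m1}
  after c @ step 2: {m2}
  ✓ P
Run σ = ⟨ac⟩ on Q: start {n0}
  after a @ step 1: {n1}
  after c @ step 2: no successor for Q

ac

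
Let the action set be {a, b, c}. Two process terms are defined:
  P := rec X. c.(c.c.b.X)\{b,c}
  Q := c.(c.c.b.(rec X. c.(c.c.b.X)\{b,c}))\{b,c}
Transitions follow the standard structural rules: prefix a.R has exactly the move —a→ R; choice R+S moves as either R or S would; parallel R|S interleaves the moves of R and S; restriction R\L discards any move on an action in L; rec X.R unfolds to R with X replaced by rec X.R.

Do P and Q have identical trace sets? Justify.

LTS(P): 2 reachable states
  s0 = rec X. c.(c.c.b.X)\{b,c} has moves ··c··> s1
  s1 = (c.c.b.(rec X. c.(c.c.b.X)\{b,c}))\{b,c} has moves (no moves)
LTS(Q): 2 reachable states
  t0 = c.(c.c.b.(rec X. c.(c.c.b.X)\{b,c}))\{b,c} has moves ··c··> t1
  t1 = (c.c.b.(rec X. c.(c.c.b.X)\{b,c}))\{b,c} has moves (no moves)
Coarsest stable partition (strong bisimilarity classes):
  B0 = {s0, t0}
  B1 = {s1, t1}
s0 ∈ B0, t0 ∈ B0 → same block
Bisimilar ⇒ trace-equivalent.

YES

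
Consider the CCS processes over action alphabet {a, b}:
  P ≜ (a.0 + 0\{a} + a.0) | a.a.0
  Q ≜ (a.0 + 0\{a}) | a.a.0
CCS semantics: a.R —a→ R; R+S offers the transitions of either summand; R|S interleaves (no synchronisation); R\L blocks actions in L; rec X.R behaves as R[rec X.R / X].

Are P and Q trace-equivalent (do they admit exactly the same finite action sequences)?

P's transition system — 6 states:
  m0 = (a.0 + 0\{a} + a.0) | a.a.0 → -a-> m1, -a-> m2
  m1 = (a.0 + 0\{a} + a.0) | a.0 → -a-> m3, -a-> m4
  m2 = 0 | a.a.0 → -a-> m4
  m3 = (a.0 + 0\{a} + a.0) | 0 → -a-> m5
  m4 = 0 | a.0 → -a-> m5
  m5 = 0 | 0 → ·
Q's transition system — 6 states:
  n0 = (a.0 + 0\{a}) | a.a.0 → -a-> n1, -a-> n2
  n1 = (a.0 + 0\{a}) | a.0 → -a-> n3, -a-> n4
  n2 = 0 | a.a.0 → -a-> n4
  n3 = (a.0 + 0\{a}) | 0 → -a-> n5
  n4 = 0 | a.0 → -a-> n5
  n5 = 0 | 0 → ·
Coarsest stable partition (strong bisimilarity classes):
  B0 = {m0, n0}
  B1 = {m1, m2, n1, n2}
  B2 = {m3, m4, n3, n4}
  B3 = {m5, n5}
m0 ∈ B0, n0 ∈ B0 → same block
Bisimilar ⇒ trace-equivalent.

YES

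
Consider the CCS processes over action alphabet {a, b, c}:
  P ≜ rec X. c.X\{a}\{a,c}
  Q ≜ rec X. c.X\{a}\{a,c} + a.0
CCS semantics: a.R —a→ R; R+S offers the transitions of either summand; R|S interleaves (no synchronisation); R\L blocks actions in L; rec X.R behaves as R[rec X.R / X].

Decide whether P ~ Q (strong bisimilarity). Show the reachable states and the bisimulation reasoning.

not bisimilar

P's transition system — 2 states:
  s0 = rec X. c.X\{a}\{a,c} :: --c--▸ s1
  s1 = (rec X. c.X\{a}\{a,c})\{a}\{a,c} :: ·
Q's transition system — 3 states:
  t0 = rec X. c.X\{a}\{a,c} + a.0 :: --a--▸ t1, --c--▸ t2
  t1 = 0 :: ·
  t2 = (rec X. c.X\{a}\{a,c} + a.0)\{a}\{a,c} :: ·
Partition-refinement fixed point:
  B0 = {s0}
  B1 = {s1, t1, t2}
  B2 = {t0}
s0 ∈ B0, t0 ∈ B2 → different blocks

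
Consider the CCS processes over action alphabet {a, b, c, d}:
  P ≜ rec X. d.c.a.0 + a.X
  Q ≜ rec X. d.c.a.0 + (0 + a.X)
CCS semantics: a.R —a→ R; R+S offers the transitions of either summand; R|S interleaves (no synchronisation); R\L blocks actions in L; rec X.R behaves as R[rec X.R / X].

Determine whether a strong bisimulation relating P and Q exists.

YES

Reachable graph of P (4 states):
  u0 = rec X. d.c.a.0 + a.X has moves —a→ u0, —d→ u1
  u1 = c.a.0 has moves —c→ u2
  u2 = a.0 has moves —a→ u3
  u3 = 0 has moves stopped
Reachable graph of Q (4 states):
  v0 = rec X. d.c.a.0 + (0 + a.X) has moves —a→ v0, —d→ v1
  v1 = c.a.0 has moves —c→ v2
  v2 = a.0 has moves —a→ v3
  v3 = 0 has moves stopped
Bisimilarity quotient blocks:
  B0 = {u0, v0}
  B1 = {u1, v1}
  B2 = {u2, v2}
  B3 = {u3, v3}
u0 ∈ B0, v0 ∈ B0 → same block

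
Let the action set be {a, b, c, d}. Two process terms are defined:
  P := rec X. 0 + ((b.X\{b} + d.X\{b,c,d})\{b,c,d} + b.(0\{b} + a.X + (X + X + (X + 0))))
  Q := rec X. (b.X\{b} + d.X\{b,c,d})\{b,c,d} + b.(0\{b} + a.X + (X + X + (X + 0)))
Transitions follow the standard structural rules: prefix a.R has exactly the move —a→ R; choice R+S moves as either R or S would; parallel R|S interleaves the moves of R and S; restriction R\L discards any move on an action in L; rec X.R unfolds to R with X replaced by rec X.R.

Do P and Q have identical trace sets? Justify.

YES

Reachable graph of P (2 states):
  m0 = rec X. 0 + ((b.X\{b} + d.X\{b,c,d})\{b,c,d} + b.(0\{b} + a.X + (X + X + (X + 0)))) → —b→ m1
  m1 = 0\{b} + a.(rec X. 0 + ((b.X\{b} + d.X\{b,c,d})\{b,c,d} + b.(0\{b} + a.X + (X + X + (X + 0))))) + ((rec X. 0 + ((b.X\{b} + d.X\{b,c,d})\{b,c,d} + b.(0\{b} + a.X + (X + X + (X + 0))))) + (rec X. 0 + ((b.X\{b} + d.X\{b,c,d})\{b,c,d} + b.(0\{b} + a.X + (X + X + (X + 0))))) + ((rec X. 0 + ((b.X\{b} + d.X\{b,c,d})\{b,c,d} + b.(0\{b} + a.X + (X + X + (X + 0))))) + 0)) → —a→ m0, —b→ m1
Reachable graph of Q (2 states):
  n0 = rec X. (b.X\{b} + d.X\{b,c,d})\{b,c,d} + b.(0\{b} + a.X + (X + X + (X + 0))) → —b→ n1
  n1 = 0\{b} + a.(rec X. (b.X\{b} + d.X\{b,c,d})\{b,c,d} + b.(0\{b} + a.X + (X + X + (X + 0)))) + ((rec X. (b.X\{b} + d.X\{b,c,d})\{b,c,d} + b.(0\{b} + a.X + (X + X + (X + 0)))) + (rec X. (b.X\{b} + d.X\{b,c,d})\{b,c,d} + b.(0\{b} + a.X + (X + X + (X + 0)))) + ((rec X. (b.X\{b} + d.X\{b,c,d})\{b,c,d} + b.(0\{b} + a.X + (X + X + (X + 0)))) + 0)) → —a→ n0, —b→ n1
Partition-refinement fixed point:
  B0 = {m0, n0}
  B1 = {m1, n1}
m0 ∈ B0, n0 ∈ B0 → same block
Bisimilar ⇒ trace-equivalent.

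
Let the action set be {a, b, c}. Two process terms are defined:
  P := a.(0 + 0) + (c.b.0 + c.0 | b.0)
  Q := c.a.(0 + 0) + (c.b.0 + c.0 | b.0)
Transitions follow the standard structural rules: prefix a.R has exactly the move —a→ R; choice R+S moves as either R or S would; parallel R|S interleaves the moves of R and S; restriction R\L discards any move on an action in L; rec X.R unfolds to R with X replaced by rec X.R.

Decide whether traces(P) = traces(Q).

LTS(P): 7 reachable states
  p0 = a.(0 + 0) + (c.b.0 + c.0 | b.0) ⊢ -a-> p1, -b-> p2, -c-> p3, -c-> p4
  p1 = 0 + 0 ⊢ deadlocked
  p2 = c.0 | 0 ⊢ -c-> p5
  p3 = 0 | b.0 ⊢ -b-> p5
  p4 = b.0 ⊢ -b-> p6
  p5 = 0 | 0 ⊢ deadlocked
  p6 = 0 ⊢ deadlocked
LTS(Q): 8 reachable states
  q0 = c.a.(0 + 0) + (c.b.0 + c.0 | b.0) ⊢ -b-> q1, -c-> q2, -c-> q3, -c-> q4
  q1 = c.0 | 0 ⊢ -c-> q5
  q2 = 0 | b.0 ⊢ -b-> q5
  q3 = a.(0 + 0) ⊢ -a-> q6
  q4 = b.0 ⊢ -b-> q7
  q5 = 0 | 0 ⊢ deadlocked
  q6 = 0 + 0 ⊢ deadlocked
  q7 = 0 ⊢ deadlocked
Executing a from P (initial set {p0}):
  step 1 (a): {p1}
  P completes σ.
Executing a from Q (initial set {q0}):
  step 1 (a): no successor for Q

trace-distinct — witness ⟨a⟩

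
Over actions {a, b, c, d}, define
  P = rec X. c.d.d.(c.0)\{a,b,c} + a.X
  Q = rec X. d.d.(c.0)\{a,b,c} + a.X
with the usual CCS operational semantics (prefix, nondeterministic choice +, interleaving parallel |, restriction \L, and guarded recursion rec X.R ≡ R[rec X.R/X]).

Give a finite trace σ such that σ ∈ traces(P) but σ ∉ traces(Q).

c

LTS(P): 4 reachable states
  u0 = rec X. c.d.d.(c.0)\{a,b,c} + a.X → —a→ u0, —c→ u1
  u1 = d.d.(c.0)\{a,b,c} → —d→ u2
  u2 = d.(c.0)\{a,b,c} → —d→ u3
  u3 = (c.0)\{a,b,c} → (no moves)
LTS(Q): 3 reachable states
  v0 = rec X. d.d.(c.0)\{a,b,c} + a.X → —a→ v0, —d→ v1
  v1 = d.(c.0)\{a,b,c} → —d→ v2
  v2 = (c.0)\{a,b,c} → (no moves)
Run σ = ⟨c⟩ on P: start {u0}
  step 1 (c): {u1}
  ✓ P
Run σ = ⟨c⟩ on Q: start {v0}
  step 1 (c): ∅  — Q cannot continue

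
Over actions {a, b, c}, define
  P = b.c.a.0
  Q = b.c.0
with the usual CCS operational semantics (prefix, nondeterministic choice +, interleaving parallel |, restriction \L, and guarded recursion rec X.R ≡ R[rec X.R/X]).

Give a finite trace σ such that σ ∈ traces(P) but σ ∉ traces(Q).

LTS(P): 4 reachable states
  p0 = b.c.a.0 has moves =b=> p1
  p1 = c.a.0 has moves =c=> p2
  p2 = a.0 has moves =a=> p3
  p3 = 0 has moves (no moves)
LTS(Q): 3 reachable states
  q0 = b.c.0 has moves =b=> q1
  q1 = c.0 has moves =c=> q2
  q2 = 0 has moves (no moves)
Run σ = ⟨bca⟩ on P: start {p0}
  step 1 (b): {p1}
  step 2 (c): {p2}
  step 3 (a): {p3}
  — P admits the full trace.
Run σ = ⟨bca⟩ on Q: start {q0}
  step 1 (b): {q1}
  step 2 (c): {q2}
  step 3 (a): ∅  — Q cannot continue

bca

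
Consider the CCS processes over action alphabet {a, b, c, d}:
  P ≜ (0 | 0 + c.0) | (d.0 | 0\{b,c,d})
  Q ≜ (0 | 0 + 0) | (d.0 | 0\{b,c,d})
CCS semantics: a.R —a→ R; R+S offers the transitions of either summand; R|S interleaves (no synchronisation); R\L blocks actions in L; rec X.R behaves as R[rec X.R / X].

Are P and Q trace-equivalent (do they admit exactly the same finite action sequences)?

Reachable graph of P (4 states):
  p0 = (0 | 0 + c.0) | (d.0 | 0\{b,c,d}) ⊢ —c→ p1, —d→ p2
  p1 = 0 | (d.0 | 0\{b,c,d}) ⊢ —d→ p3
  p2 = (0 | 0 + c.0) | (0 | 0\{b,c,d}) ⊢ —c→ p3
  p3 = 0 | (0 | 0\{b,c,d}) ⊢ ∅
Reachable graph of Q (2 states):
  q0 = (0 | 0 + 0) | (d.0 | 0\{b,c,d}) ⊢ —d→ q1
  q1 = (0 | 0 + 0) | (0 | 0\{b,c,d}) ⊢ ∅
Run σ = ⟨c⟩ on P: start {p0}
  [1] c ⇒ {p1}
  ✓ P
Run σ = ⟨c⟩ on Q: start {q0}
  [1] c ⇒ ∅ (Q stuck)

NO — witness ⟨c⟩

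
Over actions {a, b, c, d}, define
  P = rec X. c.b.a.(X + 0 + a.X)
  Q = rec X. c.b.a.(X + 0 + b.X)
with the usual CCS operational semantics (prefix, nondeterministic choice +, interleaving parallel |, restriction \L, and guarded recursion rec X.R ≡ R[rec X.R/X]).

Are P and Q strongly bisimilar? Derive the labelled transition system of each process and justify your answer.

P ≁ Q

Reachable graph of P (4 states):
  p0 = rec X. c.b.a.(X + 0 + a.X) → =c=> p1
  p1 = b.a.((rec X. c.b.a.(X + 0 + a.X)) + 0 + a.(rec X. c.b.a.(X + 0 + a.X))) → =b=> p2
  p2 = a.((rec X. c.b.a.(X + 0 + a.X)) + 0 + a.(rec X. c.b.a.(X + 0 + a.X))) → =a=> p3
  p3 = (rec X. c.b.a.(X + 0 + a.X)) + 0 + a.(rec X. c.b.a.(X + 0 + a.X)) → =a=> p0, =c=> p1
Reachable graph of Q (4 states):
  q0 = rec X. c.b.a.(X + 0 + b.X) → =c=> q1
  q1 = b.a.((rec X. c.b.a.(X + 0 + b.X)) + 0 + b.(rec X. c.b.a.(X + 0 + b.X))) → =b=> q2
  q2 = a.((rec X. c.b.a.(X + 0 + b.X)) + 0 + b.(rec X. c.b.a.(X + 0 + b.X))) → =a=> q3
  q3 = (rec X. c.b.a.(X + 0 + b.X)) + 0 + b.(rec X. c.b.a.(X + 0 + b.X)) → =b=> q0, =c=> q1
Partition-refinement fixed point:
  B0 = {p0}
  B1 = {p1}
  B2 = {p2}
  B3 = {p3}
  B4 = {q0}
  B5 = {q1}
  B6 = {q2}
  B7 = {q3}
p0 ∈ B0, q0 ∈ B4 → different blocks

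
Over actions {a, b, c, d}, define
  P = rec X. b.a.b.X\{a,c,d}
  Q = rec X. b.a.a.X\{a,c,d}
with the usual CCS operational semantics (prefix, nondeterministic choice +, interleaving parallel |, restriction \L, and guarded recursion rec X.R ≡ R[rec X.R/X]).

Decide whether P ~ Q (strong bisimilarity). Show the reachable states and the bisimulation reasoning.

LTS(P): 5 reachable states
  u0 = rec X. b.a.b.X\{a,c,d} :: ··b··> u1
  u1 = a.b.(rec X. b.a.b.X\{a,c,d})\{a,c,d} :: ··a··> u2
  u2 = b.(rec X. b.a.b.X\{a,c,d})\{a,c,d} :: ··b··> u3
  u3 = (rec X. b.a.b.X\{a,c,d})\{a,c,d} :: ··b··> u4
  u4 = (a.b.(rec X. b.a.b.X\{a,c,d})\{a,c,d})\{a,c,d} :: ·
LTS(Q): 5 reachable states
  v0 = rec X. b.a.a.X\{a,c,d} :: ··b··> v1
  v1 = a.a.(rec X. b.a.a.X\{a,c,d})\{a,c,d} :: ··a··> v2
  v2 = a.(rec X. b.a.a.X\{a,c,d})\{a,c,d} :: ··a··> v3
  v3 = (rec X. b.a.a.X\{a,c,d})\{a,c,d} :: ··b··> v4
  v4 = (a.a.(rec X. b.a.a.X\{a,c,d})\{a,c,d})\{a,c,d} :: ·
Bisimilarity quotient blocks:
  B0 = {u0}
  B1 = {u1}
  B2 = {u2}
  B3 = {u3, v3}
  B4 = {u4, v4}
  B5 = {v0}
  B6 = {v1}
  B7 = {v2}
u0 ∈ B0, v0 ∈ B5 → different blocks

P ≁ Q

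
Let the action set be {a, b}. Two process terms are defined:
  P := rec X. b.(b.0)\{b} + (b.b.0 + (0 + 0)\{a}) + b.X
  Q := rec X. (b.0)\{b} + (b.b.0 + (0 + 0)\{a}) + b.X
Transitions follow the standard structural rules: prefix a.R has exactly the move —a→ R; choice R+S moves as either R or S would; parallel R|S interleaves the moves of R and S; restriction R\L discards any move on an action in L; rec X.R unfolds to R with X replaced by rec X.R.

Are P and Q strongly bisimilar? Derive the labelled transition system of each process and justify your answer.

P ≁ Q

LTS(P): 4 reachable states
  u0 = rec X. b.(b.0)\{b} + (b.b.0 + (0 + 0)\{a}) + b.X → --b--▸ u0, --b--▸ u1, --b--▸ u2
  u1 = (b.0)\{b} → ∅
  u2 = b.0 → --b--▸ u3
  u3 = 0 → ∅
LTS(Q): 3 reachable states
  v0 = rec X. (b.0)\{b} + (b.b.0 + (0 + 0)\{a}) + b.X → --b--▸ v0, --b--▸ v1
  v1 = b.0 → --b--▸ v2
  v2 = 0 → ∅
Partition-refinement fixed point:
  B0 = {u0}
  B1 = {u2, v1}
  B2 = {u1, u3, v2}
  B3 = {v0}
u0 ∈ B0, v0 ∈ B3 → different blocks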